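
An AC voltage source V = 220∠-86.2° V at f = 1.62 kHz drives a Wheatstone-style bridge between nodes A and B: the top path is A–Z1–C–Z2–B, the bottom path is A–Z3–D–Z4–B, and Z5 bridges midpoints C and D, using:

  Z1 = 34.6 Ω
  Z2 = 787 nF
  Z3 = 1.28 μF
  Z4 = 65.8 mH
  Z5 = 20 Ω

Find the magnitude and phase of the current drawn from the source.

Step 1 — Angular frequency: ω = 2π·f = 2π·1620 = 1.018e+04 rad/s.
Step 2 — Component impedances:
  Z1: Z = R = 34.6 Ω
  Z2: Z = 1/(jωC) = -j/(ω·C) = 0 - j124.8 Ω
  Z3: Z = 1/(jωC) = -j/(ω·C) = 0 - j76.75 Ω
  Z4: Z = jωL = j·1.018e+04·0.0658 = 0 + j669.8 Ω
  Z5: Z = R = 20 Ω
Step 3 — Bridge requires nodal analysis (the Z5 bridge couples midpoints C and D, so the two paths cannot be reduced to a simple series/parallel combination). Setting node B to ground and injecting 1 A at node A, the 3-node admittance system at A, C, D solves to V_A = Z_AB = 29.94 - j161.2 Ω = 163.9∠-79.5° Ω.
Step 4 — Source phasor: V = 220∠-86.2° V = 14.58 - j219.5 V.
Step 5 — Ohm's law: I = V / Z_total = (14.58 - j219.5) / (29.94 - j161.2) = 1.333 - j0.1572 A.
Step 6 — Convert to polar: |I| = 1.342 A, ∠I = -6.7°.

I = 1.342∠-6.7° A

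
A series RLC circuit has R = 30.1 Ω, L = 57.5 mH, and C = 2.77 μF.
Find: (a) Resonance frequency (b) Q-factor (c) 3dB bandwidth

Step 1 — Resonance: ω₀ = 1/√(LC) = 1/√(0.0575·2.77e-06) = 2506 rad/s.
Step 2 — f₀ = ω₀/(2π) = 398.8 Hz.
Step 3 — Series Q: Q = ω₀L/R = 2506·0.0575/30.1 = 4.787.
Step 4 — Bandwidth: Δω = ω₀/Q = 523.5 rad/s; BW = Δω/(2π) = 83.31 Hz.

(a) f₀ = 398.8 Hz  (b) Q = 4.787  (c) BW = 83.31 Hz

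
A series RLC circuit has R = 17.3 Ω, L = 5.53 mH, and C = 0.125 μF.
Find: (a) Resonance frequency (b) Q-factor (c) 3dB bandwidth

Step 1 — Resonance: ω₀ = 1/√(LC) = 1/√(0.00553·1.25e-07) = 3.803e+04 rad/s.
Step 2 — f₀ = ω₀/(2π) = 6053 Hz.
Step 3 — Series Q: Q = ω₀L/R = 3.803e+04·0.00553/17.3 = 12.16.
Step 4 — Bandwidth: Δω = ω₀/Q = 3128 rad/s; BW = Δω/(2π) = 497.9 Hz.

(a) f₀ = 6053 Hz  (b) Q = 12.16  (c) BW = 497.9 Hz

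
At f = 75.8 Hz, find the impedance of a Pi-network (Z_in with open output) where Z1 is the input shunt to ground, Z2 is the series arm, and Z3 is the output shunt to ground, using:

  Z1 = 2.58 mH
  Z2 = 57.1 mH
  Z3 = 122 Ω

Step 1 — Angular frequency: ω = 2π·f = 2π·75.8 = 476.3 rad/s.
Step 2 — Component impedances:
  Z1: Z = jωL = j·476.3·0.00258 = 0 + j1.229 Ω
  Z2: Z = jωL = j·476.3·0.0571 = 0 + j27.19 Ω
  Z3: Z = R = 122 Ω
Step 3 — With open output, the series arm Z2 and the output shunt Z3 appear in series to ground: Z2 + Z3 = 122 + j27.19 Ω.
Step 4 — Parallel with input shunt Z1: Z_in = Z1 || (Z2 + Z3) = 0.01174 + j1.226 Ω = 1.226∠89.5° Ω.

Z = 0.01174 + j1.226 Ω = 1.226∠89.5° Ω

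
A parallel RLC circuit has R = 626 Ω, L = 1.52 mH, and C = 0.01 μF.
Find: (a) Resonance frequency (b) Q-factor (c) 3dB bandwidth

Step 1 — Resonance: ω₀ = 1/√(LC) = 1/√(0.00152·1e-08) = 2.565e+05 rad/s.
Step 2 — f₀ = ω₀/(2π) = 4.082e+04 Hz.
Step 3 — Parallel Q: Q = R/(ω₀L) = 626/(2.565e+05·0.00152) = 1.606.
Step 4 — Bandwidth: Δω = ω₀/Q = 1.597e+05 rad/s; BW = Δω/(2π) = 2.542e+04 Hz.

(a) f₀ = 4.082e+04 Hz  (b) Q = 1.606  (c) BW = 2.542e+04 Hz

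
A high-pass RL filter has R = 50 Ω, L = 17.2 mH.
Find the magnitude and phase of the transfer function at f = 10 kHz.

Step 1 — Angular frequency: ω = 2π·1e+04 = 6.283e+04 rad/s.
Step 2 — Transfer function: H(jω) = jωL/(R + jωL).
Step 3 — Numerator jωL = j·1081; denominator R + jωL = 50 + j1081.
Step 4 — H = 0.9979 + j0.04617.
Step 5 — Magnitude: |H| = 0.9989 (-0.0 dB); phase: φ = 2.6°.

|H| = 0.9989 (-0.0 dB), φ = 2.6°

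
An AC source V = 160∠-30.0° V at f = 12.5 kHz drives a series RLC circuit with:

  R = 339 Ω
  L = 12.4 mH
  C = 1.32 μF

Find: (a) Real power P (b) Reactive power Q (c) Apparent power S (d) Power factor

Step 1 — Angular frequency: ω = 2π·f = 2π·1.25e+04 = 7.854e+04 rad/s.
Step 2 — Component impedances:
  R: Z = R = 339 Ω
  L: Z = jωL = j·7.854e+04·0.0124 = 0 + j973.9 Ω
  C: Z = 1/(jωC) = -j/(ω·C) = 0 - j9.646 Ω
Step 3 — Series combination: Z_total = R + L + C = 339 + j964.2 Ω = 1022∠70.6° Ω.
Step 4 — Source phasor: V = 160∠-30.0° V = 138.6 - j80 V.
Step 5 — Current: I = V / Z = -0.02888 - j0.1539 A = 0.1565∠-100.6° A.
Step 6 — Complex power: S = V·I* = 8.307 + j23.63 VA.
Step 7 — Real power: P = Re(S) = 8.307 W.
Step 8 — Reactive power: Q = Im(S) = 23.63 VAR.
Step 9 — Apparent power: |S| = 25.05 VA.
Step 10 — Power factor: PF = P/|S| = 0.3317 (lagging).

(a) P = 8.307 W  (b) Q = 23.63 VAR  (c) S = 25.05 VA  (d) PF = 0.3317 (lagging)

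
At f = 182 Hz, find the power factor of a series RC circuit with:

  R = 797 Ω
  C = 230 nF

Step 1 — Angular frequency: ω = 2π·f = 2π·182 = 1144 rad/s.
Step 2 — Component impedances:
  R: Z = R = 797 Ω
  C: Z = 1/(jωC) = -j/(ω·C) = 0 - j3802 Ω
Step 3 — Series combination: Z_total = R + C = 797 - j3802 Ω = 3885∠-78.2° Ω.
Step 4 — Power factor: PF = cos(φ) = Re(Z)/|Z| = 797/3884.7 = 0.2052.
Step 5 — Type: Im(Z) = -3802 ⇒ leading (phase φ = -78.2°).

PF = 0.2052 (leading, φ = -78.2°)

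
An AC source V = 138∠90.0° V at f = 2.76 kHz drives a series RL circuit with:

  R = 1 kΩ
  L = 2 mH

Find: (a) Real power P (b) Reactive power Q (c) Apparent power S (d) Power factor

Step 1 — Angular frequency: ω = 2π·f = 2π·2760 = 1.734e+04 rad/s.
Step 2 — Component impedances:
  R: Z = R = 1000 Ω
  L: Z = jωL = j·1.734e+04·0.002 = 0 + j34.68 Ω
Step 3 — Series combination: Z_total = R + L = 1000 + j34.68 Ω = 1001∠2.0° Ω.
Step 4 — Source phasor: V = 138∠90.0° V = 0 + j138 V.
Step 5 — Current: I = V / Z = 0.004781 + j0.1378 A = 0.1379∠88.0° A.
Step 6 — Complex power: S = V·I* = 19.02 + j0.6597 VA.
Step 7 — Real power: P = Re(S) = 19.02 W.
Step 8 — Reactive power: Q = Im(S) = 0.6597 VAR.
Step 9 — Apparent power: |S| = 19.03 VA.
Step 10 — Power factor: PF = P/|S| = 0.9994 (lagging).

(a) P = 19.02 W  (b) Q = 0.6597 VAR  (c) S = 19.03 VA  (d) PF = 0.9994 (lagging)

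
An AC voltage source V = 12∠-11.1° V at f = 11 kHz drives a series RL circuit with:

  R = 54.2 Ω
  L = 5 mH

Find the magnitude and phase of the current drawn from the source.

Step 1 — Angular frequency: ω = 2π·f = 2π·1.1e+04 = 6.912e+04 rad/s.
Step 2 — Component impedances:
  R: Z = R = 54.2 Ω
  L: Z = jωL = j·6.912e+04·0.005 = 0 + j345.6 Ω
Step 3 — Series combination: Z_total = R + L = 54.2 + j345.6 Ω = 349.8∠81.1° Ω.
Step 4 — Source phasor: V = 12∠-11.1° V = 11.78 - j2.31 V.
Step 5 — Ohm's law: I = V / Z_total = (11.78 - j2.31) / (54.2 + j345.6) = -0.001309 - j0.03428 A.
Step 6 — Convert to polar: |I| = 0.03431 A, ∠I = -92.2°.

I = 0.03431∠-92.2° A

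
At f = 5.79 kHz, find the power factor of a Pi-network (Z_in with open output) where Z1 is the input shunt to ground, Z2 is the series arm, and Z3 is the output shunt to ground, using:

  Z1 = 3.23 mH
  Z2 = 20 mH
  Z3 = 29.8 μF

Step 1 — Angular frequency: ω = 2π·f = 2π·5790 = 3.638e+04 rad/s.
Step 2 — Component impedances:
  Z1: Z = jωL = j·3.638e+04·0.00323 = 0 + j117.5 Ω
  Z2: Z = jωL = j·3.638e+04·0.02 = 0 + j727.6 Ω
  Z3: Z = 1/(jωC) = -j/(ω·C) = 0 - j0.9224 Ω
Step 3 — With open output, the series arm Z2 and the output shunt Z3 appear in series to ground: Z2 + Z3 = 0 + j726.7 Ω.
Step 4 — Parallel with input shunt Z1: Z_in = Z1 || (Z2 + Z3) = 0 + j101.1 Ω = 101.1∠90.0° Ω.
Step 5 — Power factor: PF = cos(φ) = Re(Z)/|Z| = -0/101.1 = -0.
Step 6 — Type: Im(Z) = 101.1 ⇒ lagging (phase φ = 90.0°).

PF = -0 (lagging, φ = 90.0°)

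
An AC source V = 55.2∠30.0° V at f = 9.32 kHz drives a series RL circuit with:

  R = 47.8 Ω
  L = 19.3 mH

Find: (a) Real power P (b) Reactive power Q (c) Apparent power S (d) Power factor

Step 1 — Angular frequency: ω = 2π·f = 2π·9320 = 5.856e+04 rad/s.
Step 2 — Component impedances:
  R: Z = R = 47.8 Ω
  L: Z = jωL = j·5.856e+04·0.0193 = 0 + j1130 Ω
Step 3 — Series combination: Z_total = R + L = 47.8 + j1130 Ω = 1131∠87.6° Ω.
Step 4 — Source phasor: V = 55.2∠30.0° V = 47.8 + j27.6 V.
Step 5 — Current: I = V / Z = 0.02616 - j0.04119 A = 0.0488∠-57.6° A.
Step 6 — Complex power: S = V·I* = 0.1138 + j2.691 VA.
Step 7 — Real power: P = Re(S) = 0.1138 W.
Step 8 — Reactive power: Q = Im(S) = 2.691 VAR.
Step 9 — Apparent power: |S| = 2.694 VA.
Step 10 — Power factor: PF = P/|S| = 0.04226 (lagging).

(a) P = 0.1138 W  (b) Q = 2.691 VAR  (c) S = 2.694 VA  (d) PF = 0.04226 (lagging)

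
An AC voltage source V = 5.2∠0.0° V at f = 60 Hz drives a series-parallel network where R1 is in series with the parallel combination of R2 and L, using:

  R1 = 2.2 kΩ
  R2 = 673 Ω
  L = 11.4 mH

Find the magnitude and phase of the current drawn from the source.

Step 1 — Angular frequency: ω = 2π·f = 2π·60 = 377 rad/s.
Step 2 — Component impedances:
  R1: Z = R = 2200 Ω
  R2: Z = R = 673 Ω
  L: Z = jωL = j·377·0.0114 = 0 + j4.298 Ω
Step 3 — Parallel branch: R2 || L = 1/(1/R2 + 1/L) = 0.02744 + j4.298 Ω.
Step 4 — Series with R1: Z_total = R1 + (R2 || L) = 2200 + j4.298 Ω = 2200∠0.1° Ω.
Step 5 — Source phasor: V = 5.2∠0.0° V = 5.2 V.
Step 6 — Ohm's law: I = V / Z_total = (5.2) / (2200 + j4.298) = 0.002364 - j4.617e-06 A.
Step 7 — Convert to polar: |I| = 0.002364 A, ∠I = -0.1°.

I = 0.002364∠-0.1° A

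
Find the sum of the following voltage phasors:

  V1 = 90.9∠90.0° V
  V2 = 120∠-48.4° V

Step 1 — Convert each phasor to rectangular form:
  V1 = 90.9·(cos(90.0°) + j·sin(90.0°)) = 0 + j90.9 V
  V2 = 120·(cos(-48.4°) + j·sin(-48.4°)) = 79.67 - j89.74 V
Step 2 — Sum components: V_total = 79.67 + j1.164 V.
Step 3 — Convert to polar: |V_total| = 79.68 V, ∠V_total = 0.8°.

V_total = 79.68∠0.8° V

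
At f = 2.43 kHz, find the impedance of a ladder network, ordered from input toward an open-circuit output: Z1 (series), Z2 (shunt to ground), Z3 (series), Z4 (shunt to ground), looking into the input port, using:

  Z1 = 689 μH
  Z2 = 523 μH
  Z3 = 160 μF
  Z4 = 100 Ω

Step 1 — Angular frequency: ω = 2π·f = 2π·2430 = 1.527e+04 rad/s.
Step 2 — Component impedances:
  Z1: Z = jωL = j·1.527e+04·0.000689 = 0 + j10.52 Ω
  Z2: Z = jωL = j·1.527e+04·0.000523 = 0 + j7.985 Ω
  Z3: Z = 1/(jωC) = -j/(ω·C) = 0 - j0.4093 Ω
  Z4: Z = R = 100 Ω
Step 3 — Ladder network (open output): work backward from the far end, alternating series and parallel combinations. Z_in = 0.634 + j18.46 Ω = 18.47∠88.0° Ω.

Z = 0.634 + j18.46 Ω = 18.47∠88.0° Ω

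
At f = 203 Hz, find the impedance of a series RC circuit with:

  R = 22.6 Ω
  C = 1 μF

Step 1 — Angular frequency: ω = 2π·f = 2π·203 = 1275 rad/s.
Step 2 — Component impedances:
  R: Z = R = 22.6 Ω
  C: Z = 1/(jωC) = -j/(ω·C) = 0 - j784 Ω
Step 3 — Series combination: Z_total = R + C = 22.6 - j784 Ω = 784.3∠-88.3° Ω.

Z = 22.6 - j784 Ω = 784.3∠-88.3° Ω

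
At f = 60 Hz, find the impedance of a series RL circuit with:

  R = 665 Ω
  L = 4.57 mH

Step 1 — Angular frequency: ω = 2π·f = 2π·60 = 377 rad/s.
Step 2 — Component impedances:
  R: Z = R = 665 Ω
  L: Z = jωL = j·377·0.00457 = 0 + j1.723 Ω
Step 3 — Series combination: Z_total = R + L = 665 + j1.723 Ω = 665∠0.1° Ω.

Z = 665 + j1.723 Ω = 665∠0.1° Ω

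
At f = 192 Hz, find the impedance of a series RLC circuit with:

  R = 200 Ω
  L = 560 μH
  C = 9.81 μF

Step 1 — Angular frequency: ω = 2π·f = 2π·192 = 1206 rad/s.
Step 2 — Component impedances:
  R: Z = R = 200 Ω
  L: Z = jωL = j·1206·0.00056 = 0 + j0.6756 Ω
  C: Z = 1/(jωC) = -j/(ω·C) = 0 - j84.5 Ω
Step 3 — Series combination: Z_total = R + L + C = 200 - j83.82 Ω = 216.9∠-22.7° Ω.

Z = 200 - j83.82 Ω = 216.9∠-22.7° Ω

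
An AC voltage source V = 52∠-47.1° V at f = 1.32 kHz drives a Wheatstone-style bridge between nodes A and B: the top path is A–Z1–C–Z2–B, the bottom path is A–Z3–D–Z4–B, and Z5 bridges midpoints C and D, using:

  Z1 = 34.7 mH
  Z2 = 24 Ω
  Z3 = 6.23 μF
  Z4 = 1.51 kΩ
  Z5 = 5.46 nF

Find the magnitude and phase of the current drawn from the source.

Step 1 — Angular frequency: ω = 2π·f = 2π·1320 = 8294 rad/s.
Step 2 — Component impedances:
  Z1: Z = jωL = j·8294·0.0347 = 0 + j287.8 Ω
  Z2: Z = R = 24 Ω
  Z3: Z = 1/(jωC) = -j/(ω·C) = 0 - j19.35 Ω
  Z4: Z = R = 1510 Ω
  Z5: Z = 1/(jωC) = -j/(ω·C) = 0 - j2.208e+04 Ω
Step 3 — Bridge requires nodal analysis (the Z5 bridge couples midpoints C and D, so the two paths cannot be reduced to a simple series/parallel combination). Setting node B to ground and injecting 1 A at node A, the 3-node admittance system at A, C, D solves to V_A = Z_AB = 75.72 + j273.3 Ω = 283.6∠74.5° Ω.
Step 4 — Source phasor: V = 52∠-47.1° V = 35.4 - j38.09 V.
Step 5 — Ohm's law: I = V / Z_total = (35.4 - j38.09) / (75.72 + j273.3) = -0.09612 - j0.1561 A.
Step 6 — Convert to polar: |I| = 0.1834 A, ∠I = -121.6°.

I = 0.1834∠-121.6° A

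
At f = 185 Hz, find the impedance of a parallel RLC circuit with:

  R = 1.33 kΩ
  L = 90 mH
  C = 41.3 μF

Step 1 — Angular frequency: ω = 2π·f = 2π·185 = 1162 rad/s.
Step 2 — Component impedances:
  R: Z = R = 1330 Ω
  L: Z = jωL = j·1162·0.09 = 0 + j104.6 Ω
  C: Z = 1/(jωC) = -j/(ω·C) = 0 - j20.83 Ω
Step 3 — Parallel combination: 1/Z_total = 1/R + 1/L + 1/C; Z_total = 0.5084 - j26 Ω = 26∠-88.9° Ω.

Z = 0.5084 - j26 Ω = 26∠-88.9° Ω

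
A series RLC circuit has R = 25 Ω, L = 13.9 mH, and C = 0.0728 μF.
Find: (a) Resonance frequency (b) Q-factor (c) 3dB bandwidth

Step 1 — Resonance: ω₀ = 1/√(LC) = 1/√(0.0139·7.28e-08) = 3.144e+04 rad/s.
Step 2 — f₀ = ω₀/(2π) = 5003 Hz.
Step 3 — Series Q: Q = ω₀L/R = 3.144e+04·0.0139/25 = 17.48.
Step 4 — Bandwidth: Δω = ω₀/Q = 1799 rad/s; BW = Δω/(2π) = 286.2 Hz.

(a) f₀ = 5003 Hz  (b) Q = 17.48  (c) BW = 286.2 Hz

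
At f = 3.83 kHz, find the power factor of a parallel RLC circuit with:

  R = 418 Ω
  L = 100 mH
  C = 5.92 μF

Step 1 — Angular frequency: ω = 2π·f = 2π·3830 = 2.406e+04 rad/s.
Step 2 — Component impedances:
  R: Z = R = 418 Ω
  L: Z = jωL = j·2.406e+04·0.1 = 0 + j2406 Ω
  C: Z = 1/(jωC) = -j/(ω·C) = 0 - j7.019 Ω
Step 3 — Parallel combination: 1/Z_total = 1/R + 1/L + 1/C; Z_total = 0.1185 - j7.038 Ω = 7.039∠-89.0° Ω.
Step 4 — Power factor: PF = cos(φ) = Re(Z)/|Z| = 0.11853/7.0389 = 0.01684.
Step 5 — Type: Im(Z) = -7.038 ⇒ leading (phase φ = -89.0°).

PF = 0.01684 (leading, φ = -89.0°)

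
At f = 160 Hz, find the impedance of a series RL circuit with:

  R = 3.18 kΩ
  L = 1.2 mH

Step 1 — Angular frequency: ω = 2π·f = 2π·160 = 1005 rad/s.
Step 2 — Component impedances:
  R: Z = R = 3180 Ω
  L: Z = jωL = j·1005·0.0012 = 0 + j1.206 Ω
Step 3 — Series combination: Z_total = R + L = 3180 + j1.206 Ω = 3180∠0.0° Ω.

Z = 3180 + j1.206 Ω = 3180∠0.0° Ω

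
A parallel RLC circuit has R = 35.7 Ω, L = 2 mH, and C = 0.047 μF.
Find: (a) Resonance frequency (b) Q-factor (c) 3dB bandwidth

Step 1 — Resonance: ω₀ = 1/√(LC) = 1/√(0.002·4.7e-08) = 1.031e+05 rad/s.
Step 2 — f₀ = ω₀/(2π) = 1.642e+04 Hz.
Step 3 — Parallel Q: Q = R/(ω₀L) = 35.7/(1.031e+05·0.002) = 0.1731.
Step 4 — Bandwidth: Δω = ω₀/Q = 5.96e+05 rad/s; BW = Δω/(2π) = 9.485e+04 Hz.

(a) f₀ = 1.642e+04 Hz  (b) Q = 0.1731  (c) BW = 9.485e+04 Hz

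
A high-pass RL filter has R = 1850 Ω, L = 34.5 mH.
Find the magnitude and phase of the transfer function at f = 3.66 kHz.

Step 1 — Angular frequency: ω = 2π·3660 = 2.3e+04 rad/s.
Step 2 — Transfer function: H(jω) = jωL/(R + jωL).
Step 3 — Numerator jωL = j·793.4; denominator R + jωL = 1850 + j793.4.
Step 4 — H = 0.1553 + j0.3622.
Step 5 — Magnitude: |H| = 0.3941 (-8.1 dB); phase: φ = 66.8°.

|H| = 0.3941 (-8.1 dB), φ = 66.8°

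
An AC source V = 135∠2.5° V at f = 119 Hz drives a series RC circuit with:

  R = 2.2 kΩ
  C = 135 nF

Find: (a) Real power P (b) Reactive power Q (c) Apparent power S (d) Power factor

Step 1 — Angular frequency: ω = 2π·f = 2π·119 = 747.7 rad/s.
Step 2 — Component impedances:
  R: Z = R = 2200 Ω
  C: Z = 1/(jωC) = -j/(ω·C) = 0 - j9907 Ω
Step 3 — Series combination: Z_total = R + C = 2200 - j9907 Ω = 1.015e+04∠-77.5° Ω.
Step 4 — Source phasor: V = 135∠2.5° V = 134.9 + j5.889 V.
Step 5 — Current: I = V / Z = 0.002315 + j0.0131 A = 0.0133∠80.0° A.
Step 6 — Complex power: S = V·I* = 0.3893 - j1.753 VA.
Step 7 — Real power: P = Re(S) = 0.3893 W.
Step 8 — Reactive power: Q = Im(S) = -1.753 VAR.
Step 9 — Apparent power: |S| = 1.796 VA.
Step 10 — Power factor: PF = P/|S| = 0.2168 (leading).

(a) P = 0.3893 W  (b) Q = -1.753 VAR  (c) S = 1.796 VA  (d) PF = 0.2168 (leading)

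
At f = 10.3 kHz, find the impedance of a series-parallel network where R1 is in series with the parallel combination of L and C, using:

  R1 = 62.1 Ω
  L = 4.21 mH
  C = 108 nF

Step 1 — Angular frequency: ω = 2π·f = 2π·1.03e+04 = 6.472e+04 rad/s.
Step 2 — Component impedances:
  R1: Z = R = 62.1 Ω
  L: Z = jωL = j·6.472e+04·0.00421 = 0 + j272.5 Ω
  C: Z = 1/(jωC) = -j/(ω·C) = 0 - j143.1 Ω
Step 3 — Parallel branch: L || C = 1/(1/L + 1/C) = 0 - j301.3 Ω.
Step 4 — Series with R1: Z_total = R1 + (L || C) = 62.1 - j301.3 Ω = 307.6∠-78.4° Ω.

Z = 62.1 - j301.3 Ω = 307.6∠-78.4° Ω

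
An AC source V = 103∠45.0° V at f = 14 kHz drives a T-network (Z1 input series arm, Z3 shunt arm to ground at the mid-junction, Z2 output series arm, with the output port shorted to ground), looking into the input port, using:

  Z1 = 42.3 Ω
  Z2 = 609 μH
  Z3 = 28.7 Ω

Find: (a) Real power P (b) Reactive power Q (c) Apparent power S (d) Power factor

Step 1 — Angular frequency: ω = 2π·f = 2π·1.4e+04 = 8.796e+04 rad/s.
Step 2 — Component impedances:
  Z1: Z = R = 42.3 Ω
  Z2: Z = jωL = j·8.796e+04·0.000609 = 0 + j53.57 Ω
  Z3: Z = R = 28.7 Ω
Step 3 — With the output port shorted to ground, the output series arm Z2 runs from the junction to ground; the shunt arm Z3 also runs from the junction to ground. They appear in parallel: Z3 || Z2 = 22.3 + j11.95 Ω.
Step 4 — Series with input arm Z1: Z_in = Z1 + (Z3 || Z2) = 64.6 + j11.95 Ω = 65.69∠10.5° Ω.
Step 5 — Source phasor: V = 103∠45.0° V = 72.83 + j72.83 V.
Step 6 — Current: I = V / Z = 1.292 + j0.8885 A = 1.568∠34.5° A.
Step 7 — Complex power: S = V·I* = 158.8 + j29.37 VA.
Step 8 — Real power: P = Re(S) = 158.8 W.
Step 9 — Reactive power: Q = Im(S) = 29.37 VAR.
Step 10 — Apparent power: |S| = 161.5 VA.
Step 11 — Power factor: PF = P/|S| = 0.9833 (lagging).

(a) P = 158.8 W  (b) Q = 29.37 VAR  (c) S = 161.5 VA  (d) PF = 0.9833 (lagging)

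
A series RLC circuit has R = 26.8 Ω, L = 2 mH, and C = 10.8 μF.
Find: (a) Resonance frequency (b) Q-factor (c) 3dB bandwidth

Step 1 — Resonance: ω₀ = 1/√(LC) = 1/√(0.002·1.08e-05) = 6804 rad/s.
Step 2 — f₀ = ω₀/(2π) = 1083 Hz.
Step 3 — Series Q: Q = ω₀L/R = 6804·0.002/26.8 = 0.5078.
Step 4 — Bandwidth: Δω = ω₀/Q = 1.34e+04 rad/s; BW = Δω/(2π) = 2133 Hz.

(a) f₀ = 1083 Hz  (b) Q = 0.5078  (c) BW = 2133 Hz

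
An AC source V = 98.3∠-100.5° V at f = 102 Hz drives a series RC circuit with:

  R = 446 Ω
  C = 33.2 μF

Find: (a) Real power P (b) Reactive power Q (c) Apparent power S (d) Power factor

Step 1 — Angular frequency: ω = 2π·f = 2π·102 = 640.9 rad/s.
Step 2 — Component impedances:
  R: Z = R = 446 Ω
  C: Z = 1/(jωC) = -j/(ω·C) = 0 - j47 Ω
Step 3 — Series combination: Z_total = R + C = 446 - j47 Ω = 448.5∠-6.0° Ω.
Step 4 — Source phasor: V = 98.3∠-100.5° V = -17.91 - j96.65 V.
Step 5 — Current: I = V / Z = -0.01714 - j0.2185 A = 0.2192∠-94.5° A.
Step 6 — Complex power: S = V·I* = 21.43 - j2.258 VA.
Step 7 — Real power: P = Re(S) = 21.43 W.
Step 8 — Reactive power: Q = Im(S) = -2.258 VAR.
Step 9 — Apparent power: |S| = 21.55 VA.
Step 10 — Power factor: PF = P/|S| = 0.9945 (leading).

(a) P = 21.43 W  (b) Q = -2.258 VAR  (c) S = 21.55 VA  (d) PF = 0.9945 (leading)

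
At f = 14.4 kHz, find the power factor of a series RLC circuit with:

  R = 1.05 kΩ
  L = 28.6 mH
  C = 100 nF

Step 1 — Angular frequency: ω = 2π·f = 2π·1.44e+04 = 9.048e+04 rad/s.
Step 2 — Component impedances:
  R: Z = R = 1050 Ω
  L: Z = jωL = j·9.048e+04·0.0286 = 0 + j2588 Ω
  C: Z = 1/(jωC) = -j/(ω·C) = 0 - j110.5 Ω
Step 3 — Series combination: Z_total = R + L + C = 1050 + j2477 Ω = 2690∠67.0° Ω.
Step 4 — Power factor: PF = cos(φ) = Re(Z)/|Z| = 1050/2690 = 0.3903.
Step 5 — Type: Im(Z) = 2477 ⇒ lagging (phase φ = 67.0°).

PF = 0.3903 (lagging, φ = 67.0°)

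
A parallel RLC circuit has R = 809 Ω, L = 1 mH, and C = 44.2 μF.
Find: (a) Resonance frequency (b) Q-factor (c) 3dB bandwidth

Step 1 — Resonance: ω₀ = 1/√(LC) = 1/√(0.001·4.42e-05) = 4757 rad/s.
Step 2 — f₀ = ω₀/(2π) = 757 Hz.
Step 3 — Parallel Q: Q = R/(ω₀L) = 809/(4757·0.001) = 170.1.
Step 4 — Bandwidth: Δω = ω₀/Q = 27.97 rad/s; BW = Δω/(2π) = 4.451 Hz.

(a) f₀ = 757 Hz  (b) Q = 170.1  (c) BW = 4.451 Hz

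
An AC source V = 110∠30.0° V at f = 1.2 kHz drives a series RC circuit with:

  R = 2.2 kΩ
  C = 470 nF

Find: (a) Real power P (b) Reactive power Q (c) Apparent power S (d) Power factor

Step 1 — Angular frequency: ω = 2π·f = 2π·1200 = 7540 rad/s.
Step 2 — Component impedances:
  R: Z = R = 2200 Ω
  C: Z = 1/(jωC) = -j/(ω·C) = 0 - j282.2 Ω
Step 3 — Series combination: Z_total = R + C = 2200 - j282.2 Ω = 2218∠-7.3° Ω.
Step 4 — Source phasor: V = 110∠30.0° V = 95.26 + j55 V.
Step 5 — Current: I = V / Z = 0.03945 + j0.03006 A = 0.04959∠37.3° A.
Step 6 — Complex power: S = V·I* = 5.411 - j0.6941 VA.
Step 7 — Real power: P = Re(S) = 5.411 W.
Step 8 — Reactive power: Q = Im(S) = -0.6941 VAR.
Step 9 — Apparent power: |S| = 5.455 VA.
Step 10 — Power factor: PF = P/|S| = 0.9919 (leading).

(a) P = 5.411 W  (b) Q = -0.6941 VAR  (c) S = 5.455 VA  (d) PF = 0.9919 (leading)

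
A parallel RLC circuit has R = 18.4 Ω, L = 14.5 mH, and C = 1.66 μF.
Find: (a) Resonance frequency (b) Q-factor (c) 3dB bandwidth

Step 1 — Resonance: ω₀ = 1/√(LC) = 1/√(0.0145·1.66e-06) = 6446 rad/s.
Step 2 — f₀ = ω₀/(2π) = 1026 Hz.
Step 3 — Parallel Q: Q = R/(ω₀L) = 18.4/(6446·0.0145) = 0.1969.
Step 4 — Bandwidth: Δω = ω₀/Q = 3.274e+04 rad/s; BW = Δω/(2π) = 5211 Hz.

(a) f₀ = 1026 Hz  (b) Q = 0.1969  (c) BW = 5211 Hz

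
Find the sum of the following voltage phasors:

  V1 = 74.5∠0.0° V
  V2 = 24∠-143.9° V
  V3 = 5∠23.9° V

Step 1 — Convert each phasor to rectangular form:
  V1 = 74.5·(cos(0.0°) + j·sin(0.0°)) = 74.5 V
  V2 = 24·(cos(-143.9°) + j·sin(-143.9°)) = -19.39 - j14.14 V
  V3 = 5·(cos(23.9°) + j·sin(23.9°)) = 4.571 + j2.026 V
Step 2 — Sum components: V_total = 59.68 - j12.12 V.
Step 3 — Convert to polar: |V_total| = 60.9 V, ∠V_total = -11.5°.

V_total = 60.9∠-11.5° V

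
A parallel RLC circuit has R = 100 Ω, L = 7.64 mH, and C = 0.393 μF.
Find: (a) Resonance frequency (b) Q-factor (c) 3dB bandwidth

Step 1 — Resonance: ω₀ = 1/√(LC) = 1/√(0.00764·3.93e-07) = 1.825e+04 rad/s.
Step 2 — f₀ = ω₀/(2π) = 2905 Hz.
Step 3 — Parallel Q: Q = R/(ω₀L) = 100/(1.825e+04·0.00764) = 0.7172.
Step 4 — Bandwidth: Δω = ω₀/Q = 2.545e+04 rad/s; BW = Δω/(2π) = 4050 Hz.

(a) f₀ = 2905 Hz  (b) Q = 0.7172  (c) BW = 4050 Hz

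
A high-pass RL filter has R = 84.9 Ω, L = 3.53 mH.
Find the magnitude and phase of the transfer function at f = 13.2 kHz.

Step 1 — Angular frequency: ω = 2π·1.32e+04 = 8.294e+04 rad/s.
Step 2 — Transfer function: H(jω) = jωL/(R + jωL).
Step 3 — Numerator jωL = j·292.8; denominator R + jωL = 84.9 + j292.8.
Step 4 — H = 0.9224 + j0.2675.
Step 5 — Magnitude: |H| = 0.9604 (-0.4 dB); phase: φ = 16.2°.

|H| = 0.9604 (-0.4 dB), φ = 16.2°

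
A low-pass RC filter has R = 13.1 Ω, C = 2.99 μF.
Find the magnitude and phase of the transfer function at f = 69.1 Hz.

Step 1 — Angular frequency: ω = 2π·69.1 = 434.2 rad/s.
Step 2 — Transfer function: H(jω) = 1/(1 + jωRC).
Step 3 — Denominator: 1 + jωRC = 1 + j·434.2·13.1·2.99e-06 = 1 + j0.01701.
Step 4 — H = 0.9997 - j0.017.
Step 5 — Magnitude: |H| = 0.9999 (-0.0 dB); phase: φ = -1.0°.

|H| = 0.9999 (-0.0 dB), φ = -1.0°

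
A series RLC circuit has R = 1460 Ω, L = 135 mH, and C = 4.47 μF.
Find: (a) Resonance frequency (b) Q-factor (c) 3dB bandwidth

Step 1 — Resonance condition Im(Z)=0 gives ω₀ = 1/√(LC).
Step 2 — ω₀ = 1/√(0.135·4.47e-06) = 1287 rad/s.
Step 3 — f₀ = ω₀/(2π) = 204.9 Hz.
Step 4 — Series Q: Q = ω₀L/R = 1287·0.135/1460 = 0.119.
Step 5 — 3dB bandwidth: Δω = ω₀/Q = 1.081e+04 rad/s; BW = Δω/(2π) = 1721 Hz.

(a) f₀ = 204.9 Hz  (b) Q = 0.119  (c) BW = 1721 Hz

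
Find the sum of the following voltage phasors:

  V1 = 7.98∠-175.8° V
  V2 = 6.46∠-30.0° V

Step 1 — Convert each phasor to rectangular form:
  V1 = 7.98·(cos(-175.8°) + j·sin(-175.8°)) = -7.959 - j0.5844 V
  V2 = 6.46·(cos(-30.0°) + j·sin(-30.0°)) = 5.595 - j3.23 V
Step 2 — Sum components: V_total = -2.364 - j3.814 V.
Step 3 — Convert to polar: |V_total| = 4.488 V, ∠V_total = -121.8°.

V_total = 4.488∠-121.8° V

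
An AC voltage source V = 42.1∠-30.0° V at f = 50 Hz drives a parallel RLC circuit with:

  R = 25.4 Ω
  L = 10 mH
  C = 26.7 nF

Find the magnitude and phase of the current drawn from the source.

Step 1 — Angular frequency: ω = 2π·f = 2π·50 = 314.2 rad/s.
Step 2 — Component impedances:
  R: Z = R = 25.4 Ω
  L: Z = jωL = j·314.2·0.01 = 0 + j3.142 Ω
  C: Z = 1/(jωC) = -j/(ω·C) = 0 - j1.192e+05 Ω
Step 3 — Parallel combination: 1/Z_total = 1/R + 1/L + 1/C; Z_total = 0.3827 + j3.094 Ω = 3.118∠82.9° Ω.
Step 4 — Source phasor: V = 42.1∠-30.0° V = 36.46 - j21.05 V.
Step 5 — Ohm's law: I = V / Z_total = (36.46 - j21.05) / (0.3827 + j3.094) = -5.265 - j12.43 A.
Step 6 — Convert to polar: |I| = 13.5 A, ∠I = -112.9°.

I = 13.5∠-112.9° A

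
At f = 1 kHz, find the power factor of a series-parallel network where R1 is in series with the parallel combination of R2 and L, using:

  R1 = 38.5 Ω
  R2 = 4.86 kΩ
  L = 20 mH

Step 1 — Angular frequency: ω = 2π·f = 2π·1000 = 6283 rad/s.
Step 2 — Component impedances:
  R1: Z = R = 38.5 Ω
  R2: Z = R = 4860 Ω
  L: Z = jωL = j·6283·0.02 = 0 + j125.7 Ω
Step 3 — Parallel branch: R2 || L = 1/(1/R2 + 1/L) = 3.247 + j125.6 Ω.
Step 4 — Series with R1: Z_total = R1 + (R2 || L) = 41.75 + j125.6 Ω = 132.3∠71.6° Ω.
Step 5 — Power factor: PF = cos(φ) = Re(Z)/|Z| = 41.747/132.34 = 0.3155.
Step 6 — Type: Im(Z) = 125.6 ⇒ lagging (phase φ = 71.6°).

PF = 0.3155 (lagging, φ = 71.6°)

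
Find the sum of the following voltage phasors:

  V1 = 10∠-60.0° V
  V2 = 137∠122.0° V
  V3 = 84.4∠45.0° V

Step 1 — Convert each phasor to rectangular form:
  V1 = 10·(cos(-60.0°) + j·sin(-60.0°)) = 5 - j8.66 V
  V2 = 137·(cos(122.0°) + j·sin(122.0°)) = -72.6 + j116.2 V
  V3 = 84.4·(cos(45.0°) + j·sin(45.0°)) = 59.68 + j59.68 V
Step 2 — Sum components: V_total = -7.919 + j167.2 V.
Step 3 — Convert to polar: |V_total| = 167.4 V, ∠V_total = 92.7°.

V_total = 167.4∠92.7° V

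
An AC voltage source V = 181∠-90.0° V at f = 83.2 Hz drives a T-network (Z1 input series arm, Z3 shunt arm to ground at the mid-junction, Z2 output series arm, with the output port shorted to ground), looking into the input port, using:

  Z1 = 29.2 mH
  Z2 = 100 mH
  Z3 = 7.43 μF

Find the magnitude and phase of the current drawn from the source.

Step 1 — Angular frequency: ω = 2π·f = 2π·83.2 = 522.8 rad/s.
Step 2 — Component impedances:
  Z1: Z = jωL = j·522.8·0.0292 = 0 + j15.26 Ω
  Z2: Z = jωL = j·522.8·0.1 = 0 + j52.28 Ω
  Z3: Z = 1/(jωC) = -j/(ω·C) = 0 - j257.5 Ω
Step 3 — With the output port shorted to ground, the output series arm Z2 runs from the junction to ground; the shunt arm Z3 also runs from the junction to ground. They appear in parallel: Z3 || Z2 = 0 + j65.59 Ω.
Step 4 — Series with input arm Z1: Z_in = Z1 + (Z3 || Z2) = 0 + j80.86 Ω = 80.86∠90.0° Ω.
Step 5 — Source phasor: V = 181∠-90.0° V = 0 - j181 V.
Step 6 — Ohm's law: I = V / Z_total = (0 - j181) / (0 + j80.86) = -2.238 A.
Step 7 — Convert to polar: |I| = 2.238 A, ∠I = -180.0°.

I = 2.238∠-180.0° A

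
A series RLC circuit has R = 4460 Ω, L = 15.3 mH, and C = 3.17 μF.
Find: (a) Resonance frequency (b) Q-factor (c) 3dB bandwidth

Step 1 — Resonance: ω₀ = 1/√(LC) = 1/√(0.0153·3.17e-06) = 4541 rad/s.
Step 2 — f₀ = ω₀/(2π) = 722.7 Hz.
Step 3 — Series Q: Q = ω₀L/R = 4541·0.0153/4460 = 0.01558.
Step 4 — Bandwidth: Δω = ω₀/Q = 2.915e+05 rad/s; BW = Δω/(2π) = 4.639e+04 Hz.

(a) f₀ = 722.7 Hz  (b) Q = 0.01558  (c) BW = 4.639e+04 Hz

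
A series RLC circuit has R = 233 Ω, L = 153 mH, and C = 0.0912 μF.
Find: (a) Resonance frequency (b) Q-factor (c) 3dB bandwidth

Step 1 — Resonance: ω₀ = 1/√(LC) = 1/√(0.153·9.12e-08) = 8466 rad/s.
Step 2 — f₀ = ω₀/(2π) = 1347 Hz.
Step 3 — Series Q: Q = ω₀L/R = 8466·0.153/233 = 5.559.
Step 4 — Bandwidth: Δω = ω₀/Q = 1523 rad/s; BW = Δω/(2π) = 242.4 Hz.

(a) f₀ = 1347 Hz  (b) Q = 5.559  (c) BW = 242.4 Hz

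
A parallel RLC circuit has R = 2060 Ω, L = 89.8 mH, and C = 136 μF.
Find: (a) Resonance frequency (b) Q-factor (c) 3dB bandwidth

Step 1 — Resonance: ω₀ = 1/√(LC) = 1/√(0.0898·0.000136) = 286.1 rad/s.
Step 2 — f₀ = ω₀/(2π) = 45.54 Hz.
Step 3 — Parallel Q: Q = R/(ω₀L) = 2060/(286.1·0.0898) = 80.17.
Step 4 — Bandwidth: Δω = ω₀/Q = 3.569 rad/s; BW = Δω/(2π) = 0.5681 Hz.

(a) f₀ = 45.54 Hz  (b) Q = 80.17  (c) BW = 0.5681 Hz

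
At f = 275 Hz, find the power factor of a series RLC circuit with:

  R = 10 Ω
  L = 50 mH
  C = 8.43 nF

Step 1 — Angular frequency: ω = 2π·f = 2π·275 = 1728 rad/s.
Step 2 — Component impedances:
  R: Z = R = 10 Ω
  L: Z = jωL = j·1728·0.05 = 0 + j86.39 Ω
  C: Z = 1/(jωC) = -j/(ω·C) = 0 - j6.865e+04 Ω
Step 3 — Series combination: Z_total = R + L + C = 10 - j6.857e+04 Ω = 6.857e+04∠-90.0° Ω.
Step 4 — Power factor: PF = cos(φ) = Re(Z)/|Z| = 10/6.857e+04 = 0.0001458.
Step 5 — Type: Im(Z) = -6.857e+04 ⇒ leading (phase φ = -90.0°).

PF = 0.0001458 (leading, φ = -90.0°)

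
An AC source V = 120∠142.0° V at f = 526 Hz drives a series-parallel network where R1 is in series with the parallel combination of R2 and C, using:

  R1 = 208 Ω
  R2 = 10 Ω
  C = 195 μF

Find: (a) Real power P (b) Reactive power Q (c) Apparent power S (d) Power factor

Step 1 — Angular frequency: ω = 2π·f = 2π·526 = 3305 rad/s.
Step 2 — Component impedances:
  R1: Z = R = 208 Ω
  R2: Z = R = 10 Ω
  C: Z = 1/(jωC) = -j/(ω·C) = 0 - j1.552 Ω
Step 3 — Parallel branch: R2 || C = 1/(1/R2 + 1/C) = 0.2351 - j1.515 Ω.
Step 4 — Series with R1: Z_total = R1 + (R2 || C) = 208.2 - j1.515 Ω = 208.2∠-0.4° Ω.
Step 5 — Source phasor: V = 120∠142.0° V = -94.56 + j73.88 V.
Step 6 — Current: I = V / Z = -0.4567 + j0.3515 A = 0.5763∠142.4° A.
Step 7 — Complex power: S = V·I* = 69.15 - j0.5032 VA.
Step 8 — Real power: P = Re(S) = 69.15 W.
Step 9 — Reactive power: Q = Im(S) = -0.5032 VAR.
Step 10 — Apparent power: |S| = 69.15 VA.
Step 11 — Power factor: PF = P/|S| = 1 (leading).

(a) P = 69.15 W  (b) Q = -0.5032 VAR  (c) S = 69.15 VA  (d) PF = 1 (leading)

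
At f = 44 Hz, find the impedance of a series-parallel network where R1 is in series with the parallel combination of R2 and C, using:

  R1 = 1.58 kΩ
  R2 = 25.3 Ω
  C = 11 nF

Step 1 — Angular frequency: ω = 2π·f = 2π·44 = 276.5 rad/s.
Step 2 — Component impedances:
  R1: Z = R = 1580 Ω
  R2: Z = R = 25.3 Ω
  C: Z = 1/(jωC) = -j/(ω·C) = 0 - j3.288e+05 Ω
Step 3 — Parallel branch: R2 || C = 1/(1/R2 + 1/C) = 25.3 - j0.001947 Ω.
Step 4 — Series with R1: Z_total = R1 + (R2 || C) = 1605 - j0.001947 Ω = 1605∠-0.0° Ω.

Z = 1605 - j0.001947 Ω = 1605∠-0.0° Ω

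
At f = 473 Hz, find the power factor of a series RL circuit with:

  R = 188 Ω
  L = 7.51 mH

Step 1 — Angular frequency: ω = 2π·f = 2π·473 = 2972 rad/s.
Step 2 — Component impedances:
  R: Z = R = 188 Ω
  L: Z = jωL = j·2972·0.00751 = 0 + j22.32 Ω
Step 3 — Series combination: Z_total = R + L = 188 + j22.32 Ω = 189.3∠6.8° Ω.
Step 4 — Power factor: PF = cos(φ) = Re(Z)/|Z| = 188/189.32 = 0.993.
Step 5 — Type: Im(Z) = 22.32 ⇒ lagging (phase φ = 6.8°).

PF = 0.993 (lagging, φ = 6.8°)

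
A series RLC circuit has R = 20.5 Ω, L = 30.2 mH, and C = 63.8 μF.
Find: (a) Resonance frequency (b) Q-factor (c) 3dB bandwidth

Step 1 — Resonance condition Im(Z)=0 gives ω₀ = 1/√(LC).
Step 2 — ω₀ = 1/√(0.0302·6.38e-05) = 720.4 rad/s.
Step 3 — f₀ = ω₀/(2π) = 114.7 Hz.
Step 4 — Series Q: Q = ω₀L/R = 720.4·0.0302/20.5 = 1.061.
Step 5 — 3dB bandwidth: Δω = ω₀/Q = 678.8 rad/s; BW = Δω/(2π) = 108 Hz.

(a) f₀ = 114.7 Hz  (b) Q = 1.061  (c) BW = 108 Hz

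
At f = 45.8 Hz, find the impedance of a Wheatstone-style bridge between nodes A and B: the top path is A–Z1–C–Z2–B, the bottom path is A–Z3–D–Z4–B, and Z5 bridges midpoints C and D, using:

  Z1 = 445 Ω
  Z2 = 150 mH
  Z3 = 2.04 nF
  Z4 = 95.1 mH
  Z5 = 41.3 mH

Step 1 — Angular frequency: ω = 2π·f = 2π·45.8 = 287.8 rad/s.
Step 2 — Component impedances:
  Z1: Z = R = 445 Ω
  Z2: Z = jωL = j·287.8·0.15 = 0 + j43.17 Ω
  Z3: Z = 1/(jωC) = -j/(ω·C) = 0 - j1.703e+06 Ω
  Z4: Z = jωL = j·287.8·0.0951 = 0 + j27.37 Ω
  Z5: Z = jωL = j·287.8·0.0413 = 0 + j11.88 Ω
Step 3 — Bridge requires nodal analysis (the Z5 bridge couples midpoints C and D, so the two paths cannot be reduced to a simple series/parallel combination). Setting node B to ground and injecting 1 A at node A, the 3-node admittance system at A, C, D solves to V_A = Z_AB = 445 + j20.44 Ω = 445.5∠2.6° Ω.

Z = 445 + j20.44 Ω = 445.5∠2.6° Ω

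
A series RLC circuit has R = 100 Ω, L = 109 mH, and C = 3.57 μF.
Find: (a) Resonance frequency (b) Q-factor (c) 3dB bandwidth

Step 1 — Resonance condition Im(Z)=0 gives ω₀ = 1/√(LC).
Step 2 — ω₀ = 1/√(0.109·3.57e-06) = 1603 rad/s.
Step 3 — f₀ = ω₀/(2π) = 255.1 Hz.
Step 4 — Series Q: Q = ω₀L/R = 1603·0.109/100 = 1.747.
Step 5 — 3dB bandwidth: Δω = ω₀/Q = 917.4 rad/s; BW = Δω/(2π) = 146 Hz.

(a) f₀ = 255.1 Hz  (b) Q = 1.747  (c) BW = 146 Hz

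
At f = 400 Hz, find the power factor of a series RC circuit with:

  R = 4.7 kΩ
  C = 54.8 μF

Step 1 — Angular frequency: ω = 2π·f = 2π·400 = 2513 rad/s.
Step 2 — Component impedances:
  R: Z = R = 4700 Ω
  C: Z = 1/(jωC) = -j/(ω·C) = 0 - j7.261 Ω
Step 3 — Series combination: Z_total = R + C = 4700 - j7.261 Ω = 4700∠-0.1° Ω.
Step 4 — Power factor: PF = cos(φ) = Re(Z)/|Z| = 4700/4700 = 1.
Step 5 — Type: Im(Z) = -7.261 ⇒ leading (phase φ = -0.1°).

PF = 1 (leading, φ = -0.1°)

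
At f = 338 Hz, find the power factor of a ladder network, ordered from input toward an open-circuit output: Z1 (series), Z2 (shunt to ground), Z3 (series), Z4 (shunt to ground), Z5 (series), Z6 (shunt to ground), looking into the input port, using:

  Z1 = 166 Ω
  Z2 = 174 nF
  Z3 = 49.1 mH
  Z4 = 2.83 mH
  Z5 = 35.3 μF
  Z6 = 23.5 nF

Step 1 — Angular frequency: ω = 2π·f = 2π·338 = 2124 rad/s.
Step 2 — Component impedances:
  Z1: Z = R = 166 Ω
  Z2: Z = 1/(jωC) = -j/(ω·C) = 0 - j2706 Ω
  Z3: Z = jωL = j·2124·0.0491 = 0 + j104.3 Ω
  Z4: Z = jωL = j·2124·0.00283 = 0 + j6.01 Ω
  Z5: Z = 1/(jωC) = -j/(ω·C) = 0 - j13.34 Ω
  Z6: Z = 1/(jωC) = -j/(ω·C) = 0 - j2.004e+04 Ω
Step 3 — Ladder network (open output): work backward from the far end, alternating series and parallel combinations. Z_in = 166 + j115 Ω = 201.9∠34.7° Ω.
Step 4 — Power factor: PF = cos(φ) = Re(Z)/|Z| = 166/201.93 = 0.8221.
Step 5 — Type: Im(Z) = 115 ⇒ lagging (phase φ = 34.7°).

PF = 0.8221 (lagging, φ = 34.7°)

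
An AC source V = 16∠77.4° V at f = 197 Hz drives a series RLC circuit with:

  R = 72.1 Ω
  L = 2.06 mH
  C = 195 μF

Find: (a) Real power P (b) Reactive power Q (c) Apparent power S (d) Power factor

Step 1 — Angular frequency: ω = 2π·f = 2π·197 = 1238 rad/s.
Step 2 — Component impedances:
  R: Z = R = 72.1 Ω
  L: Z = jωL = j·1238·0.00206 = 0 + j2.55 Ω
  C: Z = 1/(jωC) = -j/(ω·C) = 0 - j4.143 Ω
Step 3 — Series combination: Z_total = R + L + C = 72.1 - j1.593 Ω = 72.12∠-1.3° Ω.
Step 4 — Source phasor: V = 16∠77.4° V = 3.49 + j15.61 V.
Step 5 — Current: I = V / Z = 0.0436 + j0.2175 A = 0.2219∠78.7° A.
Step 6 — Complex power: S = V·I* = 3.549 - j0.07842 VA.
Step 7 — Real power: P = Re(S) = 3.549 W.
Step 8 — Reactive power: Q = Im(S) = -0.07842 VAR.
Step 9 — Apparent power: |S| = 3.55 VA.
Step 10 — Power factor: PF = P/|S| = 0.9998 (leading).

(a) P = 3.549 W  (b) Q = -0.07842 VAR  (c) S = 3.55 VA  (d) PF = 0.9998 (leading)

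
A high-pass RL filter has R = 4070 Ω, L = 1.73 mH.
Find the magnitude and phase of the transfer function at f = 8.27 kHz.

Step 1 — Angular frequency: ω = 2π·8270 = 5.196e+04 rad/s.
Step 2 — Transfer function: H(jω) = jωL/(R + jωL).
Step 3 — Numerator jωL = j·89.89; denominator R + jωL = 4070 + j89.89.
Step 4 — H = 0.0004876 + j0.02208.
Step 5 — Magnitude: |H| = 0.02208 (-33.1 dB); phase: φ = 88.7°.

|H| = 0.02208 (-33.1 dB), φ = 88.7°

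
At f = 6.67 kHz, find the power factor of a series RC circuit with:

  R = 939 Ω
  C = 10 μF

Step 1 — Angular frequency: ω = 2π·f = 2π·6670 = 4.191e+04 rad/s.
Step 2 — Component impedances:
  R: Z = R = 939 Ω
  C: Z = 1/(jωC) = -j/(ω·C) = 0 - j2.386 Ω
Step 3 — Series combination: Z_total = R + C = 939 - j2.386 Ω = 939∠-0.1° Ω.
Step 4 — Power factor: PF = cos(φ) = Re(Z)/|Z| = 939/939 = 1.
Step 5 — Type: Im(Z) = -2.386 ⇒ leading (phase φ = -0.1°).

PF = 1 (leading, φ = -0.1°)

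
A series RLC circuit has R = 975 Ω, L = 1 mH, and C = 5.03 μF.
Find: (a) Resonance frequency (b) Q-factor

Step 1 — Resonance condition Im(Z)=0 gives ω₀ = 1/√(LC).
Step 2 — ω₀ = 1/√(0.001·5.03e-06) = 1.41e+04 rad/s.
Step 3 — f₀ = ω₀/(2π) = 2244 Hz.
Step 4 — Series Q: Q = ω₀L/R = 1.41e+04·0.001/975 = 0.01446.

(a) f₀ = 2244 Hz  (b) Q = 0.01446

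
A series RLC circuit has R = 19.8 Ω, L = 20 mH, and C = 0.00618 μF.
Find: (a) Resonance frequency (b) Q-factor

Step 1 — Resonance condition Im(Z)=0 gives ω₀ = 1/√(LC).
Step 2 — ω₀ = 1/√(0.02·6.18e-09) = 8.995e+04 rad/s.
Step 3 — f₀ = ω₀/(2π) = 1.432e+04 Hz.
Step 4 — Series Q: Q = ω₀L/R = 8.995e+04·0.02/19.8 = 90.86.

(a) f₀ = 1.432e+04 Hz  (b) Q = 90.86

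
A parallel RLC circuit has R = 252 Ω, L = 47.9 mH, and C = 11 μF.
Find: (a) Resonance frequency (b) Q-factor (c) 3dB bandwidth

Step 1 — Resonance: ω₀ = 1/√(LC) = 1/√(0.0479·1.1e-05) = 1378 rad/s.
Step 2 — f₀ = ω₀/(2π) = 219.3 Hz.
Step 3 — Parallel Q: Q = R/(ω₀L) = 252/(1378·0.0479) = 3.819.
Step 4 — Bandwidth: Δω = ω₀/Q = 360.8 rad/s; BW = Δω/(2π) = 57.42 Hz.

(a) f₀ = 219.3 Hz  (b) Q = 3.819  (c) BW = 57.42 Hz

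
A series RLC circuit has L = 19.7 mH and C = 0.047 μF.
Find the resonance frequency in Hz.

Step 1 — Resonance condition Im(Z)=0 gives ω₀ = 1/√(LC).
Step 2 — ω₀ = 1/√(0.0197·4.7e-08) = 3.286e+04 rad/s.
Step 3 — f₀ = ω₀/(2π) = 5230 Hz.

f₀ = 5230 Hz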